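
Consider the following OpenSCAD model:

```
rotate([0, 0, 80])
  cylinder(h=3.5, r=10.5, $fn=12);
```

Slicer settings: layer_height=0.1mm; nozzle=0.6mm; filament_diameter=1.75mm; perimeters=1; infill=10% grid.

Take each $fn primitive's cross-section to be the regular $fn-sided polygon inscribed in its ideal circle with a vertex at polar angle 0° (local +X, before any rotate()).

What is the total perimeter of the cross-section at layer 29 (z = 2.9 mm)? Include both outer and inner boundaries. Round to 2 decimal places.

At z = 2.9 mm: the cylinder: section is a regular 12-gon, circumradius r=10.5 (perimeter = 2·12·10.500·sin(180°/12) = 65.22 mm); (rotated 80° about Z; rotation is an isometry so areas/perimeters/island counts are preserved). Overall, the cross-section is a single solid region. Total boundary length (outer) = 65.22 mm.

65.22 mm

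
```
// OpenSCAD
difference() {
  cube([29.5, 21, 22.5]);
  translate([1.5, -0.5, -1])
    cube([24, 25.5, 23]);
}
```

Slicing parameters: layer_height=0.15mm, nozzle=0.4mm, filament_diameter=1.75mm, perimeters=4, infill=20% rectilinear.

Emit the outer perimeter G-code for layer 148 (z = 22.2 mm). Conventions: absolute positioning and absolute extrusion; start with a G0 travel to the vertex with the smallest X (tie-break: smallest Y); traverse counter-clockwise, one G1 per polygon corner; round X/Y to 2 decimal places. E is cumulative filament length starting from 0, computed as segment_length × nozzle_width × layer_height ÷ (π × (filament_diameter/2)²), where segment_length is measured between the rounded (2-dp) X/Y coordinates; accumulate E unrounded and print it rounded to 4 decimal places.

At z = 22.2 mm: the cube is present — its section is the full 29.5×21 rectangle; the cube at (1.5, -0.5) does not reach this height (z outside [-1, 22]); After the difference (first − rest): none of the subtracted shapes is present at this height, so the 29.5×21 cube is unchanged — 1 connected region. The outline is a single polygon with 4 vertices. Extrusion per mm of travel: 0.4 × 0.15 / (π × 0.875²) = 0.024945. Accumulating E over each segment gives final E = 2.5195.

G0 X0.00 Y0.00 Z22.20
G1 X29.50 Y0.00 E0.7359
G1 X29.50 Y21.00 E1.2597
G1 X0.00 Y21.00 E1.9956
G1 X0.00 Y0.00 E2.5195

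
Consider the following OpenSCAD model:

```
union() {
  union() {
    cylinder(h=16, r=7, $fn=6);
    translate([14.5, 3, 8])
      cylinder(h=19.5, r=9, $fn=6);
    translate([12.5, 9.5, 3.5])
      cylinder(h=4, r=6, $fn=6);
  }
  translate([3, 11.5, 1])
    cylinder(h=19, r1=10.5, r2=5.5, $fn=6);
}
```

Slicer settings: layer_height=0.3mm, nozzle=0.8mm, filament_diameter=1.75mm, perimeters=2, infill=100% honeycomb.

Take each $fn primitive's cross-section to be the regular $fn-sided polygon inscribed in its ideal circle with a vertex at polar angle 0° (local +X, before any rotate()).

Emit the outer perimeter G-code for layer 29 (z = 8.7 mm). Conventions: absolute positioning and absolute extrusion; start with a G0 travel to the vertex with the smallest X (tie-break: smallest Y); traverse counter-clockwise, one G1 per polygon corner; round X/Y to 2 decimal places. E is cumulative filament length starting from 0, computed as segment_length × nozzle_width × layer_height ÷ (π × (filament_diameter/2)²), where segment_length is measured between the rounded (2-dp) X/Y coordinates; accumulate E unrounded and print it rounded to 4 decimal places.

G0 X-7.00 Y0.00 Z8.70
G1 X-3.50 Y-6.06 E0.6983
G1 X3.50 Y-6.06 E1.3967
G1 X7.00 Y0.00 E2.0950
G1 X4.60 Y4.16 E2.5742
G1 X6.17 Y4.16 E2.7309
G1 X5.50 Y3.00 E2.8645
G1 X10.00 Y-4.79 E3.7622
G1 X19.00 Y-4.79 E4.6602
G1 X23.50 Y3.00 E5.5579
G1 X19.00 Y10.79 E6.4555
G1 X11.07 Y10.79 E7.2468
G1 X11.47 Y11.50 E7.3281
G1 X7.24 Y18.84 E8.1734
G1 X-1.24 Y18.84 E9.0196
G1 X-5.47 Y11.50 E9.8649
G1 X-2.33 Y6.06 E10.4916
G1 X-3.50 Y6.06 E10.6083
G1 X-7.00 Y0.00 E11.3066

At z = 8.7 mm: the r=7 cylinder gives a regular 6-gon of circumradius 7 (constant along its height); the cylinder at (14.5, 3): section is a regular 6-gon, circumradius r=9; the cylinder at (12.5, 9.5) is not intersected at this z (z outside [3.5, 7.5]); Merging all regions: the 2 present regions are separate (no shared area or edge), so areas and boundary lengths simply add and each stays a separate island — 2 connected regions; the cone at (3, 11.5): at t=0.405 of its height the radius interpolates to r₁+(r₂−r₁)t = 8.474, giving a regular 6-gon of that circumradius; Taking the union: the regions partially overlap (shared area 18.16 mm²), so overlapping operands fuse into one piece — 1 connected region. The outline is a single polygon with 18 vertices. Extrusion per mm of travel: 0.8 × 0.3 / (π × 0.875²) = 0.099780. Accumulating E over each segment gives final E = 11.3066.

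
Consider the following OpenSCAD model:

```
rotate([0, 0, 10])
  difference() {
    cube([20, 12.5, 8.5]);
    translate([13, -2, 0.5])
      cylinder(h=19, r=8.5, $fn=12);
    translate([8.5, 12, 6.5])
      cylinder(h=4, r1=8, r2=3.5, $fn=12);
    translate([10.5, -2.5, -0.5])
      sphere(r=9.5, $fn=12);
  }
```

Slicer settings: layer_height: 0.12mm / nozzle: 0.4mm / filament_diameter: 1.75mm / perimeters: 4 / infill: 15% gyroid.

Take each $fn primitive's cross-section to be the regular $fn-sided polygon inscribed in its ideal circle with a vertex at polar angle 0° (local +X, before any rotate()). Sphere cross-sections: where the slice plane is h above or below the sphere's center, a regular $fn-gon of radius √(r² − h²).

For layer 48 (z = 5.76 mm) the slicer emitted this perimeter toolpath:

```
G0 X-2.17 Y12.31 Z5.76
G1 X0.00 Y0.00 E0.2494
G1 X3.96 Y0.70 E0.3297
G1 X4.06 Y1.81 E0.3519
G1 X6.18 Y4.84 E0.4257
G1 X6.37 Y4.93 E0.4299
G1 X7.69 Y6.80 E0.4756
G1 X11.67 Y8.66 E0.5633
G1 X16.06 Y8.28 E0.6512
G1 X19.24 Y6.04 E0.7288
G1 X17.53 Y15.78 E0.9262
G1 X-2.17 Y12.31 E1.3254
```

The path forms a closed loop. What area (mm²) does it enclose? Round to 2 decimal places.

Apply the shoelace formula to the sequence of (X, Y) vertices; enclosed area = 174.04 mm².

174.04 mm²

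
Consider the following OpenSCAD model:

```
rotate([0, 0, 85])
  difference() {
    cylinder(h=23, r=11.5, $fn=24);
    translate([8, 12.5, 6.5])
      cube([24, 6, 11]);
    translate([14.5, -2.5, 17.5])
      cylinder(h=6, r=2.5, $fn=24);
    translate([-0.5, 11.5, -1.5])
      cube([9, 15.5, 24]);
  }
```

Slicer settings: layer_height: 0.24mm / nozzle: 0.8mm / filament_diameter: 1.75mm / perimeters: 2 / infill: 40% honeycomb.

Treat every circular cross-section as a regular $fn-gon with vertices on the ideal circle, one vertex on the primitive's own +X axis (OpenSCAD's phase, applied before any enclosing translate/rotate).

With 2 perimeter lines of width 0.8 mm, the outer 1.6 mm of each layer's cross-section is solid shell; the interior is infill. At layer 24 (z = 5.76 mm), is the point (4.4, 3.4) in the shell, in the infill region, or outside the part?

infill

At z = 5.76 mm: the cylinder: section is a regular 24-gon, circumradius r=11.5; the cube at (8, 12.5) is not intersected at this z (z outside [6.5, 17.5]); the cylinder at (14.5, -2.5) is absent (z outside [17.5, 23.5]); the cube at (-0.5, 11.5) (footprint 9×15.5) is included at this height; After the difference (first − rest): starting from the r=11.5 cylinder, the 9×15.5 cube at (-0.5, 11.5) misses the remaining region (no effect) — 1 connected region; (whole slice rotated 85° about Z — lengths, areas and connectivity unchanged). Overall, the cross-section is a single solid region. Undo the 85° rotation: the query point maps to (3.771, -4.087) in the un-rotated model frame. The nearest boundary edge runs (8.13, -8.13)→(5.75, -9.96); distance from the point to it = 5.86 mm. The point is inside the cross-section and 5.86 mm from the nearest boundary — more than the 1.6 mm shell width (2 × 0.8), so it's in the infill interior.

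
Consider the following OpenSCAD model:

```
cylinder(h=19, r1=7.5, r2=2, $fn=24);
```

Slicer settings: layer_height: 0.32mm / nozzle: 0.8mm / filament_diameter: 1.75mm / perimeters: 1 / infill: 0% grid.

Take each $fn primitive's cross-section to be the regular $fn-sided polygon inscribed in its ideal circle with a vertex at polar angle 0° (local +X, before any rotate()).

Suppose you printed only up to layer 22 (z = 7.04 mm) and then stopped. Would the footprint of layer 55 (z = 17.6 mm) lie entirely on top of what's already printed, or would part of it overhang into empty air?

entirely on top

Compare the two slices. At z = 7.04: the cone (r1=7.5→r2=2) has section circumradius 5.462 here — a regular 24-gon (area = (24/2)·5.462²·sin(360°/24) = 92.66 mm²). At z = 17.6: the cone: at t=0.926 of its height the radius interpolates to r₁+(r₂−r₁)t = 2.405, giving a regular 24-gon of that circumradius (area = (24/2)·2.405²·sin(360°/24) = 17.97 mm²). Checking containment: the cross-section at z = 17.6 is a subset of the cross-section at z = 7.04.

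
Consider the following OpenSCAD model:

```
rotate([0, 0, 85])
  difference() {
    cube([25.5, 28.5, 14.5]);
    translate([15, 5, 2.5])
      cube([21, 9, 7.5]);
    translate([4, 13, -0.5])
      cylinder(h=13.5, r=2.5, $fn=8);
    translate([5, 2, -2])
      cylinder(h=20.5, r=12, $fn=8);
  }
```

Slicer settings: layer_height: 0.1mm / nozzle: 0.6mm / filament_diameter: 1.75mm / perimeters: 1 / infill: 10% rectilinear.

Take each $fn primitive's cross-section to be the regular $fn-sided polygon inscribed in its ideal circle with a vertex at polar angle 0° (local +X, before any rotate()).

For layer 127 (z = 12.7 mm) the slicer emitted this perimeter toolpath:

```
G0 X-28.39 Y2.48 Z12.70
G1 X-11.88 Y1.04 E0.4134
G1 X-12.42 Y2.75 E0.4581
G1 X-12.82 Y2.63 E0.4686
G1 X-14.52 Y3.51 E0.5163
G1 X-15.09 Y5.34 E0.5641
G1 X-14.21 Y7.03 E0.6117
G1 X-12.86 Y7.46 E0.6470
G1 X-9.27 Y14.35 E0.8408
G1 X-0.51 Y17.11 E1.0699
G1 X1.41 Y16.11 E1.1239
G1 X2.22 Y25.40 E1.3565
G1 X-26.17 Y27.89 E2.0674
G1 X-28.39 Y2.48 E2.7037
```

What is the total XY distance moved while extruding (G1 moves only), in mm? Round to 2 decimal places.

108.39 mm

Sum the Euclidean lengths of each G1 segment: total = 108.39 mm.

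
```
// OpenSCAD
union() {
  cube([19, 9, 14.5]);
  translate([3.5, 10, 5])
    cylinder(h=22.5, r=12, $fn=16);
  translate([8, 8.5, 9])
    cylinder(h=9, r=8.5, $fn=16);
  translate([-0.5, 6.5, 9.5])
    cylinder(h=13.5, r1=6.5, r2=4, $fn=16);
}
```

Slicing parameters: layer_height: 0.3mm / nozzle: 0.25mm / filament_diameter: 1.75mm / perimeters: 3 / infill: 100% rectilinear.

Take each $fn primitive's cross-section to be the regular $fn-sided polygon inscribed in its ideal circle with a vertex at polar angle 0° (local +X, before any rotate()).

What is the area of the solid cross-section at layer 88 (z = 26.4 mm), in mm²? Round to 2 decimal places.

At z = 26.4 mm: the cube is absent (z outside [0, 14.5]); the cylinder at (3.5, 10): section is a regular 16-gon, circumradius r=12 (area = (16/2)·12.000²·sin(360°/16) = 440.85 mm²); the cylinder at (8, 8.5) is absent (z outside [9, 18]); the cone at (-0.5, 6.5) does not reach this height (z outside [9.5, 23]); Combining (union): only the r=12 cylinder at (3.5, 10) is present, so the union is just that shape — area = 440.85 mm². Overall, the cross-section is a single solid region. Net area = 440.85 mm².

440.85 mm²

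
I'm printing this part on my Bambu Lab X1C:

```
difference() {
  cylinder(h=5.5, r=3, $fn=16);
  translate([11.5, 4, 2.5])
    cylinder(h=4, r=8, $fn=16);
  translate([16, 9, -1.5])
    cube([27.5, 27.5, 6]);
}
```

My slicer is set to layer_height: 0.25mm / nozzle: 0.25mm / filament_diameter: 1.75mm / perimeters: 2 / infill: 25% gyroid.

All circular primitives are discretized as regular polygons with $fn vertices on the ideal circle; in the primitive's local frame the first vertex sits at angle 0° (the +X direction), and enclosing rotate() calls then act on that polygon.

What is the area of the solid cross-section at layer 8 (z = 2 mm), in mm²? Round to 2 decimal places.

27.55 mm²

At z = 2 mm: the r=3 cylinder contributes a regular 16-gon of circumradius 3 (area = (16/2)·3.000²·sin(360°/16) = 27.55 mm²); the cylinder at (11.5, 4) does not reach this height (z outside [2.5, 6.5]); the cube at (16, 9) (footprint 27.5×27.5) is included at this height (area 756.25 mm²); Taking the first minus the rest: starting from the r=3 cylinder (27.55 mm²), the 27.5×27.5 cube at (16, 9) misses the remaining region (no effect) — area = 27.55 mm². Overall, the cross-section is a single solid region. Net area = 27.55 mm².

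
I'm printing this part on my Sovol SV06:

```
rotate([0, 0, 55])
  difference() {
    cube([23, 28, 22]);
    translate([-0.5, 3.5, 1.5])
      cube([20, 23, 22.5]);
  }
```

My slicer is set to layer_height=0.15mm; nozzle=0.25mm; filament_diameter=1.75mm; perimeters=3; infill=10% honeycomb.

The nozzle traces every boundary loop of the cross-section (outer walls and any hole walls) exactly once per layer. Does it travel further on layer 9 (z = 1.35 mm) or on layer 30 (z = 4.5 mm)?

Layer 9 (z = 1.35): the 23×28 cube contributes its full rectangle (perimeter 102.00 mm); the cube at (-0.5, 3.5) is not intersected at this z (z outside [1.5, 24]); Subtracting the remaining from the first: none of the subtracted shapes is present at this height, so the 23×28 cube is unchanged — boundary = 102.00 mm; (whole slice rotated 55° about Z — lengths, areas and connectivity unchanged). So its perimeter = 102.00 mm. Layer 30 (z = 4.5): the 23×28 cube contributes its full rectangle (perimeter 102.00 mm); the 20×23 cube at (-0.5, 3.5) contributes its full rectangle (perimeter 86.00 mm); Subtracting the remaining from the first: starting from the 23×28 cube, the 20×23 cube at (-0.5, 3.5) partially overlaps it — only the 448.50 mm² overlap (of its 460.00 mm²) is removed, clipping the outline — boundary = 141.00 mm; (whole slice rotated 55° about Z — lengths, areas and connectivity unchanged). So its perimeter = 141.00 mm. Layer 30 is larger (141.00 vs 102.00 mm).

layer 30 (z = 4.5 mm)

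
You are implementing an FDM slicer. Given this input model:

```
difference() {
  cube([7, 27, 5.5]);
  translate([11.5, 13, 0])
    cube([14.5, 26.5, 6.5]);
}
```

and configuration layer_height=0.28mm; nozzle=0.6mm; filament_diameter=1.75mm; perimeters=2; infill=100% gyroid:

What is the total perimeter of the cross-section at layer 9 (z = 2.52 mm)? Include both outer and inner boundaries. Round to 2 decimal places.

At z = 2.52 mm: the 7×27 cube contributes its full rectangle (perimeter 68.00 mm); the cube at (11.5, 13) (footprint 14.5×26.5) is included at this height (perimeter 82.00 mm); Subtracting the remaining from the first: starting from the 7×27 cube, the 14.5×26.5 cube at (11.5, 13) misses the remaining region (no effect) — boundary = 68.00 mm. Overall, the cross-section is a single solid region. Total boundary length (outer) = 68.00 mm.

68.00 mm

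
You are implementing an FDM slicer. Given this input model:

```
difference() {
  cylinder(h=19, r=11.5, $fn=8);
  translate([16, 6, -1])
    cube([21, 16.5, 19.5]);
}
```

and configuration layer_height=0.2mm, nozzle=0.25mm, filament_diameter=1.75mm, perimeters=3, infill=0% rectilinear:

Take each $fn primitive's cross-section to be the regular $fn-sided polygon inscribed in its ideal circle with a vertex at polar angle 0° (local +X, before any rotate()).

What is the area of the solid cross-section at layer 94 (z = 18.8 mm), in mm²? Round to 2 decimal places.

At z = 18.8 mm: the r=11.5 cylinder contributes a regular 8-gon of circumradius 11.5 (area = (8/2)·11.500²·sin(360°/8) = 374.06 mm²); the cube at (16, 6) is absent (z outside [-1, 18.5]); Subtracting the remaining from the first: none of the subtracted shapes is present at this height, so the r=11.5 cylinder is unchanged — area = 374.06 mm². Overall, the cross-section is a single solid region. Net area = 374.06 mm².

374.06 mm²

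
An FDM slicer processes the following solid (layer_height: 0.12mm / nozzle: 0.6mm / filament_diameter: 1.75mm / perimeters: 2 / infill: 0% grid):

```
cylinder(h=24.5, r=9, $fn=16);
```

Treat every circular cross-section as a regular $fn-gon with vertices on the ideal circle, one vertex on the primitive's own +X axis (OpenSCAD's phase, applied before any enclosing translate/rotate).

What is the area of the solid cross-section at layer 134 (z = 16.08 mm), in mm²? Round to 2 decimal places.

247.98 mm²

At z = 16.08 mm: the cylinder: section is a regular 16-gon, circumradius r=9 (area = (16/2)·9.000²·sin(360°/16) = 247.98 mm²). Overall, the cross-section is a single solid region. Net area = 247.98 mm².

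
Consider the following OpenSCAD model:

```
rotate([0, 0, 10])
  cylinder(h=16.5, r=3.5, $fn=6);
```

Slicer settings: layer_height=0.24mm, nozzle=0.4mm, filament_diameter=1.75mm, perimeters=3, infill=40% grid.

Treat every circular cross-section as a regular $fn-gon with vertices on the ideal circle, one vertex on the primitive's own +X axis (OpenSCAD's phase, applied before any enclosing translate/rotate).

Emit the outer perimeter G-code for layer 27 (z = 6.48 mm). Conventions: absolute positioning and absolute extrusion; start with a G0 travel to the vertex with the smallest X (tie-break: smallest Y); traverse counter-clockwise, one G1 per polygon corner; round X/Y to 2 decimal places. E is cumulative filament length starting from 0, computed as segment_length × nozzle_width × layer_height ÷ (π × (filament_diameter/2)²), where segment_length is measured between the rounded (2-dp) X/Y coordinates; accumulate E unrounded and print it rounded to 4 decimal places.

At z = 6.48 mm: the r=3.5 cylinder gives a regular 6-gon of circumradius 3.5 (constant along its height); (whole slice rotated 10° about Z — lengths, areas and connectivity unchanged). The outline is a single polygon with 6 vertices. Extrusion per mm of travel: 0.4 × 0.24 / (π × 0.875²) = 0.039912. Accumulating E over each segment gives final E = 0.8385.

G0 X-3.45 Y-0.61 Z6.48
G1 X-1.20 Y-3.29 E0.1397
G1 X2.25 Y-2.68 E0.2795
G1 X3.45 Y0.61 E0.4193
G1 X1.20 Y3.29 E0.5589
G1 X-2.25 Y2.68 E0.6988
G1 X-3.45 Y-0.61 E0.8385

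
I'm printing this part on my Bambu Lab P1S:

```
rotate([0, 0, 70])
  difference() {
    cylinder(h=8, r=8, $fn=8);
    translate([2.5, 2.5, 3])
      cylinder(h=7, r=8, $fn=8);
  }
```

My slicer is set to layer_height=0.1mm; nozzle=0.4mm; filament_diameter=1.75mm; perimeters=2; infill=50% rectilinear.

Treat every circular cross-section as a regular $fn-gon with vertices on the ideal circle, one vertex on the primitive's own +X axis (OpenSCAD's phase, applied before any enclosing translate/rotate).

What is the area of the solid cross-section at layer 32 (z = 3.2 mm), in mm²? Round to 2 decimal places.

At z = 3.2 mm: the r=8 cylinder contributes a regular 8-gon of circumradius 8 (area = (8/2)·8.000²·sin(360°/8) = 181.02 mm²); the cylinder at (2.5, 2.5): section is a regular 8-gon, circumradius r=8 (area = (8/2)·8.000²·sin(360°/8) = 181.02 mm²); Subtracting the remaining from the first: starting from the r=8 cylinder (181.02 mm²), the r=8 cylinder at (2.5, 2.5) partially overlaps it — only the 127.04 mm² overlap (of its 181.02 mm²) is removed, clipping the outline — area = 53.98 mm²; (whole slice rotated 70° about Z — lengths, areas and connectivity unchanged). Overall, the cross-section is a single solid region. Net area = 53.98 mm².

53.98 mm²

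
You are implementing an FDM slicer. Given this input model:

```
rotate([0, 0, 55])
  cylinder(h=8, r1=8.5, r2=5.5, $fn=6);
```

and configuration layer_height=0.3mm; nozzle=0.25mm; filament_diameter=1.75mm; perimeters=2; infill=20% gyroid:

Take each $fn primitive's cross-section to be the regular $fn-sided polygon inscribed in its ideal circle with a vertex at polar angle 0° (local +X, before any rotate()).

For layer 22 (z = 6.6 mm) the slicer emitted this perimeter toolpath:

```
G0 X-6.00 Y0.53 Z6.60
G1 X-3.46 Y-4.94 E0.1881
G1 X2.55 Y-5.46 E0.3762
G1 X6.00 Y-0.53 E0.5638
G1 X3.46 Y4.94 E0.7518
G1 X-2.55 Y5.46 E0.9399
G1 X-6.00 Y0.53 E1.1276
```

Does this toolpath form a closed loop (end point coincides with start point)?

Start point (G0): (-6.00, 0.53). End point (last G1): the path returns to the start — closed.

yes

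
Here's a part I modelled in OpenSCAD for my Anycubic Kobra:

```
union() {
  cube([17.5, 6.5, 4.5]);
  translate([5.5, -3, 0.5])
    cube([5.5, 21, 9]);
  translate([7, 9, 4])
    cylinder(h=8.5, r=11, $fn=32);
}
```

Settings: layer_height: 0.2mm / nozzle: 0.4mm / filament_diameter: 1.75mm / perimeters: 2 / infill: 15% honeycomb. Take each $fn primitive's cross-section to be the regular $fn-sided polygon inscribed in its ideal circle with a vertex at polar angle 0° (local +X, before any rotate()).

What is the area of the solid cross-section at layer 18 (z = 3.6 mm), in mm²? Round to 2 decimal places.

193.50 mm²

At z = 3.6 mm: the cube (footprint 17.5×6.5) is included at this height (area 113.75 mm²); the 5.5×21 cube at (5.5, -3) contributes its full rectangle (area 115.50 mm²); the cylinder at (7, 9) is absent (z outside [4, 12.5]); Taking the union: the regions partially overlap — summed areas 229.25 mm² minus the doubly-counted overlap 35.75 mm² gives 193.50 mm² — area = 193.50 mm². Overall, the cross-section is a single solid region. Net area = 193.50 mm².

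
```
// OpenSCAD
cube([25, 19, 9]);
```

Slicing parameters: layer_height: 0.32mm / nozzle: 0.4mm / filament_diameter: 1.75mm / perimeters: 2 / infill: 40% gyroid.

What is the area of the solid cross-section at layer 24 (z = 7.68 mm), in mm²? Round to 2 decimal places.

475.00 mm²

At z = 7.68 mm: the cube (footprint 25×19) is included at this height (area 475.00 mm²). Overall, the cross-section is a single solid region. Net area = 475.00 mm².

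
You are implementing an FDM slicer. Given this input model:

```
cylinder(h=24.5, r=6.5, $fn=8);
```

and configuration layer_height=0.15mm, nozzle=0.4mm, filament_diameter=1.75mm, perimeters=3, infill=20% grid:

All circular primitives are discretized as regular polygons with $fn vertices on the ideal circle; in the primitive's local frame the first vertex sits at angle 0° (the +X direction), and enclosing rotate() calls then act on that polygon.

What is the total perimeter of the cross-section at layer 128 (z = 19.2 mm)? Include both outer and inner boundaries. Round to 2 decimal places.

At z = 19.2 mm: the r=6.5 cylinder contributes a regular 8-gon of circumradius 6.5 (perimeter = 2·8·6.500·sin(180°/8) = 39.80 mm). Overall, the cross-section is a single solid region. Total boundary length (outer) = 39.80 mm.

39.80 mm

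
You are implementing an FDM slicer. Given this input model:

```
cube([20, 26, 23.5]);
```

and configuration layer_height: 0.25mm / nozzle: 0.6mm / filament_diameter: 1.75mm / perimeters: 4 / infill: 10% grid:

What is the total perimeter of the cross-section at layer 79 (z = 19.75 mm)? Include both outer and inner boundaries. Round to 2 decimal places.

92.00 mm

At z = 19.75 mm: the cube (footprint 20×26) is included at this height (perimeter 92.00 mm). Overall, the cross-section is a single solid region. Total boundary length (outer) = 92.00 mm.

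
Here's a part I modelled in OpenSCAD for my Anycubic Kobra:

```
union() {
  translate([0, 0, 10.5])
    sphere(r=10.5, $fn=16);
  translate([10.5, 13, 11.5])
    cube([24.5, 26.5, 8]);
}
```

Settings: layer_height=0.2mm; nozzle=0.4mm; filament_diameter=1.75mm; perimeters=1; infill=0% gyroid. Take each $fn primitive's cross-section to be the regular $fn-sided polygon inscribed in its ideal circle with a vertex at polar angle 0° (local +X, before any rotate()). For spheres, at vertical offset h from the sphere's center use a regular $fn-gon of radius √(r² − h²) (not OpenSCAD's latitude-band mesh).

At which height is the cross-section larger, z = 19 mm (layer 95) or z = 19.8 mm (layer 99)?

Layer 95 (z = 19): the r=10.5 sphere slices to a regular 16-gon of circumradius 6.164 (√(r²−h²) with h=8.5 from center) (area = (16/2)·6.164²·sin(360°/16) = 116.34 mm²); the cube at (10.5, 13) (footprint 24.5×26.5) is included at this height (area 649.25 mm²); Merging all regions: the 2 present regions are separate (no shared area or edge), so areas and boundary lengths simply add and each stays a separate island — area = 765.59 mm². So its area = 765.59 mm². Layer 99 (z = 19.8): the sphere: section is a regular 16-gon, circumradius = √(r²−h²) = √(10.5²−9.3²) = 4.874 (area = (16/2)·4.874²·sin(360°/16) = 72.74 mm²); the cube at (10.5, 13) does not reach this height (z outside [11.5, 19.5]); Taking the union: only the r=10.5 sphere is present, so the union is just that shape — area = 72.74 mm². So its area = 72.74 mm². Layer 95 is larger (765.59 vs 72.74 mm²).

layer 95 (z = 19 mm)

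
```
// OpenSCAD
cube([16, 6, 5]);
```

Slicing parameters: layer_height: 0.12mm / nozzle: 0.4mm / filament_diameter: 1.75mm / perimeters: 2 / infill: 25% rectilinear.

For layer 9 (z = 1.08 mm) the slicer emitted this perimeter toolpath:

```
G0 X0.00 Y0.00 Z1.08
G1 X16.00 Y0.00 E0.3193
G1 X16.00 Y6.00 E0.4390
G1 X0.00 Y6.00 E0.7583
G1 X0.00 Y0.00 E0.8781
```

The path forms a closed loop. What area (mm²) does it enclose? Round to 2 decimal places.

Apply the shoelace formula to the sequence of (X, Y) vertices; enclosed area = 96.00 mm².

96.00 mm²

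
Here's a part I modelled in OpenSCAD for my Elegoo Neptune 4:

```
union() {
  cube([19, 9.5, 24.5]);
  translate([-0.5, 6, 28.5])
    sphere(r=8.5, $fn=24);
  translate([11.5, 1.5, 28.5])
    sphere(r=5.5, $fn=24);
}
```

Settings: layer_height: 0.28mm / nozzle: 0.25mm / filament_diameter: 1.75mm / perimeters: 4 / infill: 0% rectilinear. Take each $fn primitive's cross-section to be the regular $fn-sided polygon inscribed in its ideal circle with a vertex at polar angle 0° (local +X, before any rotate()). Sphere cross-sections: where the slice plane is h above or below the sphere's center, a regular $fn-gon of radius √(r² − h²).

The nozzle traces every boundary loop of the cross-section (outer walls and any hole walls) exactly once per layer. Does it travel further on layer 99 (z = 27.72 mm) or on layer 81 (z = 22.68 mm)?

layer 99 (z = 27.72 mm)

Layer 99 (z = 27.72): the cube does not reach this height (z outside [0, 24.5]); the sphere at (-0.5, 6): section is a regular 24-gon, circumradius = √(r²−h²) = √(8.5²−0.78²) = 8.464 (perimeter = 2·24·8.464·sin(180°/24) = 53.03 mm); the sphere at (11.5, 1.5): section is a regular 24-gon, circumradius = √(r²−h²) = √(5.5²−0.78²) = 5.444 (perimeter = 2·24·5.444·sin(180°/24) = 34.11 mm); Combining (union): the regions partially overlap (shared area 3.44 mm²), so the edge portions inside another operand are dropped and the merged outline is re-measured after clipping — boundary = 76.82 mm. So its perimeter = 76.82 mm. Layer 81 (z = 22.68): the 19×9.5 cube contributes its full rectangle (perimeter 57.00 mm); the sphere at (-0.5, 6): section is a regular 24-gon, circumradius = √(r²−h²) = √(8.5²−5.82²) = 6.195 (perimeter = 2·24·6.195·sin(180°/24) = 38.81 mm); the sphere at (11.5, 1.5) is not intersected at this z (|z−center|=5.820 > r=5.5); Merging all regions: the regions partially overlap (shared area 45.24 mm²), so the edge portions inside another operand are dropped and the merged outline is re-measured after clipping — boundary = 68.82 mm. So its perimeter = 68.82 mm. Layer 99 is larger (76.82 vs 68.82 mm).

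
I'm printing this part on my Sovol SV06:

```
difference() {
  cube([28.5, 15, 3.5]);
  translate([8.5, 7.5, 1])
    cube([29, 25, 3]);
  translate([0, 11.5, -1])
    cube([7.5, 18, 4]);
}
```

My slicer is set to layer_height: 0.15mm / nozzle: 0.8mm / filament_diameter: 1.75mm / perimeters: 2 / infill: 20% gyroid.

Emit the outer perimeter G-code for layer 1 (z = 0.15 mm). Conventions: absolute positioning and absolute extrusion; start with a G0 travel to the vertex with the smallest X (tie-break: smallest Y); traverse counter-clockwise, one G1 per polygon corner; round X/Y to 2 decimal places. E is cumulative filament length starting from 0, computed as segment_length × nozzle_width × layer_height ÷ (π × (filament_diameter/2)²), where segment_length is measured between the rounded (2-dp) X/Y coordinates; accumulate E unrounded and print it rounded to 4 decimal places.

At z = 0.15 mm: the 28.5×15 cube contributes its full rectangle; the cube at (8.5, 7.5) does not reach this height (z outside [1, 4]); the cube at (0, 11.5) (footprint 7.5×18) is included at this height; After the difference (first − rest): starting from the 28.5×15 cube, the 7.5×18 cube at (0, 11.5) partially overlaps it — only the 26.25 mm² overlap (of its 135.00 mm²) is removed, clipping the outline — 1 connected region. The outline is a single polygon with 6 vertices. Extrusion per mm of travel: 0.8 × 0.15 / (π × 0.875²) = 0.049890. Accumulating E over each segment gives final E = 4.3404.

G0 X0.00 Y0.00 Z0.15
G1 X28.50 Y0.00 E1.4219
G1 X28.50 Y15.00 E2.1702
G1 X7.50 Y15.00 E3.2179
G1 X7.50 Y11.50 E3.3925
G1 X0.00 Y11.50 E3.7667
G1 X0.00 Y0.00 E4.3404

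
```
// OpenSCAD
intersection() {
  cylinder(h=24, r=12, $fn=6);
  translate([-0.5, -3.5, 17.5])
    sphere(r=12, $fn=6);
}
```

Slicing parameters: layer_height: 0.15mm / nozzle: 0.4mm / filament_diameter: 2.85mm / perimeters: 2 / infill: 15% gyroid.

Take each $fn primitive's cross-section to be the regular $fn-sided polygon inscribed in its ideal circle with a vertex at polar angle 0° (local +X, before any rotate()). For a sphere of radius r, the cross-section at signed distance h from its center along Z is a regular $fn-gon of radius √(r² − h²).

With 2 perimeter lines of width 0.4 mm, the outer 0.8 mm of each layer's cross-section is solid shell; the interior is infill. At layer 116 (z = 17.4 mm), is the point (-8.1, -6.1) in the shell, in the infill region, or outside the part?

shell

At z = 17.4 mm: the r=12 cylinder contributes a regular 6-gon of circumradius 12; the sphere at (-0.5, -3.5): section is a regular 6-gon, circumradius = √(r²−h²) = √(12²−0.1²) = 12.000; Taking the intersection: the r=12 sphere at (-0.5, -3.5) partially overlaps the r=12 cylinder; clipping to the common part keeps 293.43 mm² — 1 connected region. Overall, the cross-section is a single solid region. The nearest boundary edge runs (-6.00, -10.39)→(-11.24, -1.32); distance from the point to it = 0.33 mm. The point is inside the cross-section, 0.33 mm from the nearest boundary — within the 0.8 mm shell band (2 × 0.4).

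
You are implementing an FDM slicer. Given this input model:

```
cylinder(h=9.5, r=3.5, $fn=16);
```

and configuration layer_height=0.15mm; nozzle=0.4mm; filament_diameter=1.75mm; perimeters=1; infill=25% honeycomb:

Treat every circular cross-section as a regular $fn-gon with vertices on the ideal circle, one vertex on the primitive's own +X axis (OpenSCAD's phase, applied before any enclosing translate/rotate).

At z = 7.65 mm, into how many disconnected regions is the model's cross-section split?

1

At z = 7.65 mm: the r=3.5 cylinder gives a regular 16-gon of circumradius 3.5 (constant along its height). The result has 1 disconnected region.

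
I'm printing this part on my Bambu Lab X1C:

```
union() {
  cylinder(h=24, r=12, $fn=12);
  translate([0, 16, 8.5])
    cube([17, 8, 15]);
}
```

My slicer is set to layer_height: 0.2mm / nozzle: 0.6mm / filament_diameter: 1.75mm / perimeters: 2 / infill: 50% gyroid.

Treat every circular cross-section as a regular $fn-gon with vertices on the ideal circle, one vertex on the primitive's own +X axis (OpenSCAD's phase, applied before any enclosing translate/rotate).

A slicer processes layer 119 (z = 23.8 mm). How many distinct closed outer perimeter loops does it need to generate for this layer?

At z = 23.8 mm: the r=12 cylinder gives a regular 12-gon of circumradius 12 (constant along its height); the cube at (0, 16) does not reach this height (z outside [8.5, 23.5]); Combining (union): only the r=12 cylinder is present, so the union is just that shape — 1 connected region. The result has 1 disconnected region.

1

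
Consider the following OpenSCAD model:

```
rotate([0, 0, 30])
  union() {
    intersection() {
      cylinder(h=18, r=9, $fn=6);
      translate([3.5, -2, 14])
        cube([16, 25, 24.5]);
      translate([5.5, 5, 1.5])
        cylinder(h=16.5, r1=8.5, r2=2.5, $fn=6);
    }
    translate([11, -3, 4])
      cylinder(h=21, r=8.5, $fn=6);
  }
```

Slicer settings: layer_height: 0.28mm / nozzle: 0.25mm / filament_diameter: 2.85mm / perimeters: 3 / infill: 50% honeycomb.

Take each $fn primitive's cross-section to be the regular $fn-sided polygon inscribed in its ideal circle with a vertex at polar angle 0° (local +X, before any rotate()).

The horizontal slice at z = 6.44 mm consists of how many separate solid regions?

1

At z = 6.44 mm: the r=9 cylinder gives a regular 6-gon of circumradius 9 (constant along its height); the cube at (3.5, -2) is not intersected at this z (z outside [14, 38.5]); the cone at (5.5, 5): at t=0.299 of its height the radius interpolates to r₁+(r₂−r₁)t = 6.704, giving a regular 6-gon of that circumradius; Keeping only the common overlap: at least one operand is absent at this height, so nothing remains; the cylinder at (11, -3): section is a regular 6-gon, circumradius r=8.5; Combining (union): only the r=8.5 cylinder at (11, -3) is present, so the union is just that shape — 1 connected region; (rotated 30° about Z; rotation is an isometry so areas/perimeters/island counts are preserved). The result has 1 disconnected region.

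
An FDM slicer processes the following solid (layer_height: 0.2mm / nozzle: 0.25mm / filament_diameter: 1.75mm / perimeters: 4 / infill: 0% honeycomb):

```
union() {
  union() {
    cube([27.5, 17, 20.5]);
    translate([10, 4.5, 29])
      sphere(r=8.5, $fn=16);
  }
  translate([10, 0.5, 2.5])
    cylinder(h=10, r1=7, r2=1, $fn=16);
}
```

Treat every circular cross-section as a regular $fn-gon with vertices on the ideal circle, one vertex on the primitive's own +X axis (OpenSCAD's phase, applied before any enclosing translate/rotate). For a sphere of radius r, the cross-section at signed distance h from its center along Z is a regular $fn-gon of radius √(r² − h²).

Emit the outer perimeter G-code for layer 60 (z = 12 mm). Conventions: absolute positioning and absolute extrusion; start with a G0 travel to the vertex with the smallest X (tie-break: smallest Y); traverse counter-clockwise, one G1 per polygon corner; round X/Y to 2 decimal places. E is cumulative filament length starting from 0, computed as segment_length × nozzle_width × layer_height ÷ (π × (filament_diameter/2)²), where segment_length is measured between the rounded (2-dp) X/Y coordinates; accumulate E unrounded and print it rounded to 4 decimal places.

At z = 12 mm: the cube (footprint 27.5×17) is included at this height; the sphere at (10, 4.5) is absent (|z−center|=17.000 > r=8.5); Combining (union): only the 27.5×17 cube is present, so the union is just that shape — 1 connected region; the cone at (10, 0.5): at t=0.950 of its height the radius interpolates to r₁+(r₂−r₁)t = 1.300, giving a regular 16-gon of that circumradius; Merging all regions: the regions partially overlap (shared area 3.84 mm²), so overlapping operands fuse into one piece — 1 connected region. The outline is a single polygon with 11 vertices. Extrusion per mm of travel: 0.25 × 0.2 / (π × 0.875²) = 0.020788. Accumulating E over each segment gives final E = 1.8634.

G0 X0.00 Y0.00 Z12.00
G1 X8.80 Y0.00 E0.1829
G1 X9.08 Y-0.42 E0.1934
G1 X9.50 Y-0.70 E0.2039
G1 X10.00 Y-0.80 E0.2145
G1 X10.50 Y-0.70 E0.2251
G1 X10.92 Y-0.42 E0.2356
G1 X11.20 Y0.00 E0.2461
G1 X27.50 Y0.00 E0.5849
G1 X27.50 Y17.00 E0.9383
G1 X0.00 Y17.00 E1.5100
G1 X0.00 Y0.00 E1.8634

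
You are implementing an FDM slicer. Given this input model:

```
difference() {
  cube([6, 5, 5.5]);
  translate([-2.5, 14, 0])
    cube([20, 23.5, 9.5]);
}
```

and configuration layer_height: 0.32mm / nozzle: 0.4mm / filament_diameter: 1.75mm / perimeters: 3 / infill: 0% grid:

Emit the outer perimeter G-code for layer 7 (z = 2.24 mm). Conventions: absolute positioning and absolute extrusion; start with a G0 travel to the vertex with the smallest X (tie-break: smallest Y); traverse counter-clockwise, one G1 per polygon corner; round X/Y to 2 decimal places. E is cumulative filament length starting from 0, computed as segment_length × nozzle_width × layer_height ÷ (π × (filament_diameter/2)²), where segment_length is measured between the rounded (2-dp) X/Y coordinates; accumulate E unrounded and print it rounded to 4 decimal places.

G0 X0.00 Y0.00 Z2.24
G1 X6.00 Y0.00 E0.3193
G1 X6.00 Y5.00 E0.5854
G1 X0.00 Y5.00 E0.9047
G1 X0.00 Y0.00 E1.1708

At z = 2.24 mm: the 6×5 cube contributes its full rectangle; the cube at (-2.5, 14) is present — its section is the full 20×23.5 rectangle; Taking the first minus the rest: starting from the 6×5 cube, the 20×23.5 cube at (-2.5, 14) misses the remaining region (no effect) — 1 connected region. The outline is a single polygon with 4 vertices. Extrusion per mm of travel: 0.4 × 0.32 / (π × 0.875²) = 0.053216. Accumulating E over each segment gives final E = 1.1708.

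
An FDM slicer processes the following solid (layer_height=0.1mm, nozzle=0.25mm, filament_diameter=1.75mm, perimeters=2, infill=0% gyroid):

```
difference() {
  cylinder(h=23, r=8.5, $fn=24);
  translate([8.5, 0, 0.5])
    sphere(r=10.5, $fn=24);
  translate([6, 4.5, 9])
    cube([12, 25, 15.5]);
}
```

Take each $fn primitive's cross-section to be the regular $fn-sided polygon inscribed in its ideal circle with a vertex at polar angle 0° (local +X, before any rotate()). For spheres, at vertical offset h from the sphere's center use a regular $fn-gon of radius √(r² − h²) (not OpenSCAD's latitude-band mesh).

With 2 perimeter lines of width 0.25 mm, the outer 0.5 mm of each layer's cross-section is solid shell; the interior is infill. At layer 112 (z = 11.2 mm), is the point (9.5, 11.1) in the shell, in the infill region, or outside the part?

At z = 11.2 mm: the cylinder: section is a regular 24-gon, circumradius r=8.5; the sphere at (8.5, 0) is absent (|z−center|=10.700 > r=10.5); the cube at (6, 4.5) is present — its section is the full 12×25 rectangle; Subtracting the remaining from the first: starting from the r=8.5 cylinder, the 12×25 cube at (6, 4.5) partially overlaps it — only the 0.89 mm² overlap (of its 300.00 mm²) is removed, clipping the outline — 1 connected region. Overall, the cross-section is a single solid region. The nearest boundary edge runs (4.25, 7.36)→(6.00, 6.02); distance from the point to it = 6.16 mm. The point is not inside any of the regions above, so it lies outside the cross-section (6.16 mm from the nearest boundary).

outside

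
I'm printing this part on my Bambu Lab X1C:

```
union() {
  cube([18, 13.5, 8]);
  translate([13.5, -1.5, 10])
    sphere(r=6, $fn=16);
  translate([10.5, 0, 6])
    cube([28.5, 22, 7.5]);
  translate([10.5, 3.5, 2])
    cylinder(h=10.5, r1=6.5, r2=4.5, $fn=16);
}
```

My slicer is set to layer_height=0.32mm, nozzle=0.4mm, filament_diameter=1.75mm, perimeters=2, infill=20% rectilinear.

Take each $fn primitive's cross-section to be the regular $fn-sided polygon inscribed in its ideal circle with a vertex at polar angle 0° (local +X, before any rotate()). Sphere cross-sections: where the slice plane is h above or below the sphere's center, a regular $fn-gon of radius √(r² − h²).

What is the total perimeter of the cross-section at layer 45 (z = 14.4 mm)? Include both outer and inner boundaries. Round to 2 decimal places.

At z = 14.4 mm: the cube does not reach this height (z outside [0, 8]); the r=6 sphere at (13.5, -1.5) slices to a regular 16-gon of circumradius 4.079 (√(r²−h²) with h=4.4 from center) (perimeter = 2·16·4.079·sin(180°/16) = 25.47 mm); the cube at (10.5, 0) is not intersected at this z (z outside [6, 13.5]); the cone at (10.5, 3.5) is absent (z outside [2, 12.5]); Combining (union): only the r=6 sphere at (13.5, -1.5) is present, so the union is just that shape — boundary = 25.47 mm. Overall, the cross-section is a single solid region. Total boundary length (outer) = 25.47 mm.

25.47 mm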